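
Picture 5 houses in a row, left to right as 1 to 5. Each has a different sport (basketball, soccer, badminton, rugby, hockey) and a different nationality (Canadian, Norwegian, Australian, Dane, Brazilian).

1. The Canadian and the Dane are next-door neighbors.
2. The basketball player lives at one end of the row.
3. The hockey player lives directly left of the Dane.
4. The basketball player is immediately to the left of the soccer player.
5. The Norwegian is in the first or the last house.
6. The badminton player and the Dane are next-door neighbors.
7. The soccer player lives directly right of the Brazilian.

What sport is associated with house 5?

badminton

The basketball player is in house 1 (clue 4).
From clue 4, the soccer player must be in house 2.
The Brazilian is in house 1 (clue 7).
House 4 nationality: only Dane fits.
House 5 nationality: only Norwegian fits.
Clue 1: the Canadian is in house 3.
Clue 3: the hockey player is in house 3.
House 4 sport: only rugby fits.
The only sport still possible for house 5 is badminton.
House 2 nationality: only Australian fits.
So: house 1 = basketball/Brazilian, house 2 = soccer/Australian, house 3 = hockey/Canadian, house 4 = rugby/Dane, house 5 = badminton/Norwegian.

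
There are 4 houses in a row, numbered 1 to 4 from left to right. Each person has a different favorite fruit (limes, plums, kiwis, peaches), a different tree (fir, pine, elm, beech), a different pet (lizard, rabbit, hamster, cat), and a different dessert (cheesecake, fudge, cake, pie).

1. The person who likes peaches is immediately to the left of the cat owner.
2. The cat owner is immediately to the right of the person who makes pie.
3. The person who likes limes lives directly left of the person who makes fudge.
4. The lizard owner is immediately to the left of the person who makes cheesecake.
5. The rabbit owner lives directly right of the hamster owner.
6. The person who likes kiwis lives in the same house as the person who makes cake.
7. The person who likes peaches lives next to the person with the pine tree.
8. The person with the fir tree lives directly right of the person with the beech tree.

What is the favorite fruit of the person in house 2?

limes

The person who likes limes is narrowed to house 1 or 2 or 3; consider each.
Placing it in house 1 and house 3 leads to a contradiction, so it's in house 2.
Clue 3: the person who makes fudge is in house 3.
The cat owner is in house 2 (clue 2).
The person who makes pie is in house 1 (clue 2).
House 4's pet must be rabbit (nothing else left).
House 2 dessert: only cheesecake fits.
House 4's dessert must be cake (nothing else left).
From clue 1, the person who likes peaches must be in house 1.
Clue 4: the lizard owner is in house 1.
Clue 5: the hamster owner is in house 3.
By clue 6, the person who likes kiwis is in house 4.
Clue 7: the person with the pine tree is in house 2.
That leaves plums as the favorite fruit for house 3.
Clue 8: the person with the fir tree is in house 4.
From clue 8, the person with the beech tree must be in house 3.
The only tree still possible for house 1 is elm.
So: house 1 = peaches/elm/lizard/pie, house 2 = limes/pine/cat/cheesecake, house 3 = plums/beech/hamster/fudge, house 4 = kiwis/fir/rabbit/cake.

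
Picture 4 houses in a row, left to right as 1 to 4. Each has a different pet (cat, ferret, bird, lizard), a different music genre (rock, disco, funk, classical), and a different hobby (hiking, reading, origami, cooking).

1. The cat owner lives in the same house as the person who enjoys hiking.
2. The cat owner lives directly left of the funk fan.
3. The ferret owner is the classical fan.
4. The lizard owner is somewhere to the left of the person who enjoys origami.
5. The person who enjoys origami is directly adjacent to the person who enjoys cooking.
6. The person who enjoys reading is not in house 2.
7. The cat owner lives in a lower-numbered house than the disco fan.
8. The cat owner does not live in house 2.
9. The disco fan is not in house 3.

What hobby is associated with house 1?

The cat owner is narrowed to house 1 or 3; consider each.
Placing it in house 3 leads to a contradiction, so it's in house 1.
The person who enjoys hiking is in house 1 (clue 1).
By clue 2, the funk fan is in house 2.
House 1 music genre: only rock fits.
That leaves classical as the music genre for house 3.
House 4 music genre: only disco fits.
So house 2 gets cooking for hobby.
By clue 3, the ferret owner is in house 3.
Clue 5 places the person who enjoys origami in house 3.
That leaves lizard as the pet for house 2.
That leaves bird as the pet for house 4.
House 4 hobby: only reading fits.
So: house 1 = cat/rock/hiking, house 2 = lizard/funk/cooking, house 3 = ferret/classical/origami, house 4 = bird/disco/reading.

hiking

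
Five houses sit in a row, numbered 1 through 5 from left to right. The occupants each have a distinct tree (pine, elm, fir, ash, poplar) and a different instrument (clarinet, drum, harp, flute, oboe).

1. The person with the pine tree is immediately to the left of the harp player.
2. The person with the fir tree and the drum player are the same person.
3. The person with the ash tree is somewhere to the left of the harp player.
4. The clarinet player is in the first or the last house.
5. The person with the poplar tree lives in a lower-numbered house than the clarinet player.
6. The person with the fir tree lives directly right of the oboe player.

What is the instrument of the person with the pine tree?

The clarinet player is in house 5 (clue 5).
House 5's tree must be elm (nothing else left).
The person with the ash tree is narrowed to house 1 or 2 or 3; consider each.
Placing it in house 2 and house 3 leads to a contradiction, so it's in house 1.
The person with the pine tree is narrowed to house 2 or 3; consider each.
Placing it in house 2 leads to a contradiction, so it's in house 3.
By clue 1, the harp player is in house 4.
Clue 2: the person with the fir tree is in house 2.
Clue 2 places the drum player in house 2.
Clue 6 places the oboe player in house 1.
So house 4 gets poplar for tree.
House 3 instrument: only flute fits.
So: house 1 = ash/oboe, house 2 = fir/drum, house 3 = pine/flute, house 4 = poplar/harp, house 5 = elm/clarinet.

flute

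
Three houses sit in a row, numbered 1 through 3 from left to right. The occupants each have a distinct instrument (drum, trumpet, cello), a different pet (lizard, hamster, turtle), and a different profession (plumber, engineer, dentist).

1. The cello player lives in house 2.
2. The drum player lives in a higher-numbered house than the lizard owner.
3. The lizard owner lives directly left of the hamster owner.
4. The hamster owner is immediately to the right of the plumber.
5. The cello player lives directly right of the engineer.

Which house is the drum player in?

The cello player is in house 2 (clue 1).
The engineer is in house 1 (clue 5).
House 1's instrument must be trumpet (nothing else left).
House 3 instrument: only drum fits.
That leaves dentist as the profession for house 3.
From clue 4, the hamster owner must be in house 3.
So house 2 gets plumber for profession.
The lizard owner is in house 2 (clue 3).
So house 1 gets turtle for pet.
So: house 1 = trumpet/turtle/engineer, house 2 = cello/lizard/plumber, house 3 = drum/hamster/dentist.

3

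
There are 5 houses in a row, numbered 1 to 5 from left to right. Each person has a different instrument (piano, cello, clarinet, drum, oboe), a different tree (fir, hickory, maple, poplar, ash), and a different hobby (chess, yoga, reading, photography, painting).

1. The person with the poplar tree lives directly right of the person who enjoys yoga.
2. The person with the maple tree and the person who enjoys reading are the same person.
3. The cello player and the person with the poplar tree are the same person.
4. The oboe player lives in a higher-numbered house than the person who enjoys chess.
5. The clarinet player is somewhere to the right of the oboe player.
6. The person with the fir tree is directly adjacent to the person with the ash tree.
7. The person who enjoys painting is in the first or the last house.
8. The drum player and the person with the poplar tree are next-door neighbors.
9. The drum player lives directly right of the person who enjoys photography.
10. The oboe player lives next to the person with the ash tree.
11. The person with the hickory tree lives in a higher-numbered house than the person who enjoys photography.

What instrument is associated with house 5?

clarinet

So house 1 gets piano for instrument.
The person who enjoys painting is narrowed to house 1 or 5; consider each.
Placing it in house 1 leads to a contradiction, so it's in house 5.
The clarinet player is narrowed to house 3 or 4 or 5; consider each.
Placing it in house 3 and house 4 leads to a contradiction, so it's in house 5.
The only hobby still possible for house 4 is reading.
By clue 2, the person with the maple tree is in house 4.
The only tree still possible for house 5 is hickory.
The cello player is narrowed to house 2 or 3; consider each.
Placing it in house 2 leads to a contradiction, so it's in house 3.
From clue 3, the person with the poplar tree must be in house 3.
From clue 1, the person who enjoys yoga must be in house 2.
By clue 10, the oboe player is in house 2.
Clue 10: the person with the ash tree is in house 1.
House 4's instrument must be drum (nothing else left).
The only tree still possible for house 2 is fir.
From clue 4, the person who enjoys chess must be in house 1.
Clue 9 places the person who enjoys photography in house 3.
So: house 1 = piano/ash/chess, house 2 = oboe/fir/yoga, house 3 = cello/poplar/photography, house 4 = drum/maple/reading, house 5 = clarinet/hickory/painting.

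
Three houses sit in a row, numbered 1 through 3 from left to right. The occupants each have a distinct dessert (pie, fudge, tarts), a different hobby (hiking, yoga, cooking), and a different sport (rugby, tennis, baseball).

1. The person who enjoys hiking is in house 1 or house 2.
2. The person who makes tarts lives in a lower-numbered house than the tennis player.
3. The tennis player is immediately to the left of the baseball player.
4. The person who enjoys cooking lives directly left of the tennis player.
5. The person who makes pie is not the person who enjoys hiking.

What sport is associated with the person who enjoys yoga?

The tennis player is in house 2 (clue 3).
By clue 3, the baseball player is in house 3.
Clue 4: the person who enjoys cooking is in house 1.
House 3 hobby: only yoga fits.
The only sport still possible for house 1 is rugby.
By clue 2, the person who makes tarts is in house 1.
So house 2 gets fudge for dessert.
The only dessert still possible for house 3 is pie.
That leaves hiking as the hobby for house 2.
So: house 1 = tarts/cooking/rugby, house 2 = fudge/hiking/tennis, house 3 = pie/yoga/baseball.

baseball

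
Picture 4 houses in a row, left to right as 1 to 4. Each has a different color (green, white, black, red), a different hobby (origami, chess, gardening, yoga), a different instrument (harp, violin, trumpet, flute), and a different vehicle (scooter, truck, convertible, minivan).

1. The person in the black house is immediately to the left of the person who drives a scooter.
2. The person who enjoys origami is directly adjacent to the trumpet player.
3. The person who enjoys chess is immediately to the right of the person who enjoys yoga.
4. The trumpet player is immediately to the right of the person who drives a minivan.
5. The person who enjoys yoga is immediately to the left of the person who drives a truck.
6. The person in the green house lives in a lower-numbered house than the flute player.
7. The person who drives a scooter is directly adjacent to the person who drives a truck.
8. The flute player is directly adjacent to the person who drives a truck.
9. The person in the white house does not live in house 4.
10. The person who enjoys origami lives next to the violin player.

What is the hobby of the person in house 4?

So house 4 gets red for color.
The person in the black house is narrowed to house 1 or 2 or 3; consider each.
Placing it in house 1 and house 3 leads to a contradiction, so it's in house 2.
From clue 1, the person who drives a scooter must be in house 3.
Clue 8: the flute player is in house 3.
Clue 4 places the trumpet player in house 2.
By clue 4, the person who drives a minivan is in house 1.
By clue 6, the person in the green house is in house 1.
So house 3 gets white for color.
So house 1 gets harp for instrument.
House 4 instrument: only violin fits.
The person who enjoys origami is in house 3 (clue 10).
House 1's hobby must be yoga (nothing else left).
The person who enjoys chess is in house 2 (clue 3).
Clue 5: the person who drives a truck is in house 2.
So house 4 gets gardening for hobby.
House 4 vehicle: only convertible fits.
So: house 1 = green/yoga/harp/minivan, house 2 = black/chess/trumpet/truck, house 3 = white/origami/flute/scooter, house 4 = red/gardening/violin/convertible.

gardening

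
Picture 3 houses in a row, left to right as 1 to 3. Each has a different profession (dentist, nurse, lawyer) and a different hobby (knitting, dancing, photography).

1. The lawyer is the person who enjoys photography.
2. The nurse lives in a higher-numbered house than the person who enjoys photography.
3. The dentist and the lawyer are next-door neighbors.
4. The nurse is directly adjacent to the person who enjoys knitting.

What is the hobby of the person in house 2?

The lawyer is narrowed to house 1 or 2; consider each.
Placing it in house 2 leads to a contradiction, so it's in house 1.
Clue 1: the person who enjoys photography is in house 1.
Clue 3: the dentist is in house 2.
That leaves nurse as the profession for house 3.
By clue 4, the person who enjoys knitting is in house 2.
House 3's hobby must be dancing (nothing else left).
So: house 1 = lawyer/photography, house 2 = dentist/knitting, house 3 = nurse/dancing.

knitting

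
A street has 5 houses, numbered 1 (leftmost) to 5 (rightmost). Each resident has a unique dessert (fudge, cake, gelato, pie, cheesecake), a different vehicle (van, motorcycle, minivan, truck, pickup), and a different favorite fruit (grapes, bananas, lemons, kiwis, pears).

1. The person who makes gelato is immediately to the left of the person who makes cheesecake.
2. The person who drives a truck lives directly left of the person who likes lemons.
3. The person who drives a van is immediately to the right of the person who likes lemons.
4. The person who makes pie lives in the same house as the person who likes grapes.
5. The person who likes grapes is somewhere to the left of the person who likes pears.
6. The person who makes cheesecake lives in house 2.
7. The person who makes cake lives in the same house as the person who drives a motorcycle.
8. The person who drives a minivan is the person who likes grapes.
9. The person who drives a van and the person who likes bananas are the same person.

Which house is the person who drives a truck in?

The person who makes cheesecake is in house 2 (clue 6).
Clue 1: the person who makes gelato is in house 1.
So house 1 gets kiwis for favorite fruit.
House 2 favorite fruit: only lemons fits.
Clue 2: the person who drives a truck is in house 1.
Clue 3: the person who drives a van is in house 3.
By clue 9, the person who likes bananas is in house 3.
That leaves pickup as the vehicle for house 2.
That leaves minivan as the vehicle for house 4.
House 5 vehicle: only motorcycle fits.
House 5 favorite fruit: only pears fits.
Clue 4: the person who makes pie is in house 4.
Clue 7 places the person who makes cake in house 5.
The only dessert still possible for house 3 is fudge.
That leaves grapes as the favorite fruit for house 4.
So: house 1 = gelato/truck/kiwis, house 2 = cheesecake/pickup/lemons, house 3 = fudge/van/bananas, house 4 = pie/minivan/grapes, house 5 = cake/motorcycle/pears.

1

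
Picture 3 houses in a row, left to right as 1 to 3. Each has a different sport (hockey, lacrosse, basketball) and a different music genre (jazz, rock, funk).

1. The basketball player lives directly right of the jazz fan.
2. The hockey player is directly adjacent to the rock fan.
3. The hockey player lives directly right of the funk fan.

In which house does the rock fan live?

House 1's sport must be lacrosse (nothing else left).
The only music genre still possible for house 3 is rock.
By clue 2, the hockey player is in house 2.
Clue 3 places the funk fan in house 1.
So house 3 gets basketball for sport.
That leaves jazz as the music genre for house 2.
So: house 1 = lacrosse/funk, house 2 = hockey/jazz, house 3 = basketball/rock.

3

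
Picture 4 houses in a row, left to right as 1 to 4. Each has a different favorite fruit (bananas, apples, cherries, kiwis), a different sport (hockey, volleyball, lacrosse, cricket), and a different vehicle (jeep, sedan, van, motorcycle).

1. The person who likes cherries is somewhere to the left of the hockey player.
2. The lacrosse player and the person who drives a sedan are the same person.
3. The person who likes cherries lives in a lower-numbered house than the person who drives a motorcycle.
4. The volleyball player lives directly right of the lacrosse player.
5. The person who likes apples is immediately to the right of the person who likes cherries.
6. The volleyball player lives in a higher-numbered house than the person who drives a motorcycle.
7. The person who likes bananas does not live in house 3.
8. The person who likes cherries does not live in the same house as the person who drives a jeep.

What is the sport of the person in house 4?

The only sport still possible for house 1 is cricket.
The person who likes apples is narrowed to house 2 or 3; consider each.
Placing it in house 3 leads to a contradiction, so it's in house 2.
Clue 5 places the person who likes cherries in house 1.
So house 3 gets kiwis for favorite fruit.
The only favorite fruit still possible for house 4 is bananas.
The only vehicle still possible for house 1 is van.
House 4's vehicle must be jeep (nothing else left).
The lacrosse player is narrowed to house 2 or 3; consider each.
Placing it in house 2 leads to a contradiction, so it's in house 3.
From clue 2, the person who drives a sedan must be in house 3.
By clue 4, the volleyball player is in house 4.
The only sport still possible for house 2 is hockey.
So house 2 gets motorcycle for vehicle.
So: house 1 = cherries/cricket/van, house 2 = apples/hockey/motorcycle, house 3 = kiwis/lacrosse/sedan, house 4 = bananas/volleyball/jeep.

volleyball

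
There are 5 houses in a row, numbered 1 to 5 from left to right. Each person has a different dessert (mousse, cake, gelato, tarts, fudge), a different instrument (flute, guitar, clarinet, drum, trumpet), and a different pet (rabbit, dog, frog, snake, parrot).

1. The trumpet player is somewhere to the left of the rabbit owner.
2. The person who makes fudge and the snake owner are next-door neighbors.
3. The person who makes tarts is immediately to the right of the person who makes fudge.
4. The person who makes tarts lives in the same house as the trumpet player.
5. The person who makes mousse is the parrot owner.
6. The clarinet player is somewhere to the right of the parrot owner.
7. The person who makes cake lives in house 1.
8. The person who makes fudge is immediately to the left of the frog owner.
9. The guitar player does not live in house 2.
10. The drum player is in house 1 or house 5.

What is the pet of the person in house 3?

frog

By clue 7, the person who makes cake is in house 1.
House 5's dessert must be gelato (nothing else left).
The only instrument still possible for house 2 is flute.
The person who makes fudge is narrowed to house 2 or 3; consider each.
Placing it in house 3 leads to a contradiction, so it's in house 2.
By clue 3, the person who makes tarts is in house 3.
From clue 4, the trumpet player must be in house 3.
By clue 8, the frog owner is in house 3.
House 4 dessert: only mousse fits.
House 1's pet must be snake (nothing else left).
The parrot owner is in house 4 (clue 5).
Clue 6: the clarinet player is in house 5.
The only instrument still possible for house 1 is drum.
House 4 instrument: only guitar fits.
That leaves dog as the pet for house 2.
House 5's pet must be rabbit (nothing else left).
So: house 1 = cake/drum/snake, house 2 = fudge/flute/dog, house 3 = tarts/trumpet/frog, house 4 = mousse/guitar/parrot, house 5 = gelato/clarinet/rabbit.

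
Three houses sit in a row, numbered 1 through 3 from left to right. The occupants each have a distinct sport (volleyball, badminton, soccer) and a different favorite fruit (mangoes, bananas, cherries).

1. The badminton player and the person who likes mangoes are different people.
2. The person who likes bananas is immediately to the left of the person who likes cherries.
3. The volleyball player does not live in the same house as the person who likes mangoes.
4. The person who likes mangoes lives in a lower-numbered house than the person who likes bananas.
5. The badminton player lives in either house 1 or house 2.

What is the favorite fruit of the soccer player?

mangoes

Clue 4: the person who likes mangoes is in house 1.
By clue 4, the person who likes bananas is in house 2.
House 3's favorite fruit must be cherries (nothing else left).
Clue 1 places the badminton player in house 2.
House 1's sport must be soccer (nothing else left).
So house 3 gets volleyball for sport.
So: house 1 = soccer/mangoes, house 2 = badminton/bananas, house 3 = volleyball/cherries.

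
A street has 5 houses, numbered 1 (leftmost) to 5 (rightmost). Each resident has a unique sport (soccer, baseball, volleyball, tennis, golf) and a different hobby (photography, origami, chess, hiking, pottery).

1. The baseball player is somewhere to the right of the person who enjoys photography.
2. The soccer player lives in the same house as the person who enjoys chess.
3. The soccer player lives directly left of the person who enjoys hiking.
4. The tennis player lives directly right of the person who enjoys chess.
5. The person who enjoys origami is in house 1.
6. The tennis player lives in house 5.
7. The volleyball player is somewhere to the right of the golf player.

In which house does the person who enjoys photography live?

The person who enjoys origami is in house 1 (clue 5).
Clue 6: the tennis player is in house 5.
By clue 4, the person who enjoys chess is in house 4.
The only sport still possible for house 1 is golf.
From clue 2, the soccer player must be in house 4.
Clue 3: the person who enjoys hiking is in house 5.
House 2's sport must be volleyball (nothing else left).
So house 3 gets baseball for sport.
Clue 1 places the person who enjoys photography in house 2.
House 3 hobby: only pottery fits.
So: house 1 = golf/origami, house 2 = volleyball/photography, house 3 = baseball/pottery, house 4 = soccer/chess, house 5 = tennis/hiking.

2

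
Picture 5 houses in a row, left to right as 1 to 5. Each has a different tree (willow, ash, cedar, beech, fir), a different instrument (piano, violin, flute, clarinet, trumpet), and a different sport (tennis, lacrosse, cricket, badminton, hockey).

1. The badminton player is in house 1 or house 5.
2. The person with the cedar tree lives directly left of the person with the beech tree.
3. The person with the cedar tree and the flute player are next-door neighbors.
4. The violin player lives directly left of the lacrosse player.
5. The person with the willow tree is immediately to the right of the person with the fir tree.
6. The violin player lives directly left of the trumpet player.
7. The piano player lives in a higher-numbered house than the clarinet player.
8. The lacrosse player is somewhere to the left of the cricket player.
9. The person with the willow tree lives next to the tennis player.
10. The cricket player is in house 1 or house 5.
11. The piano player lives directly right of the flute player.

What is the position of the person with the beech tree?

4

From clue 10, the cricket player must be in house 5.
House 1's sport must be badminton (nothing else left).
That leaves piano as the instrument for house 5.
Clue 11 places the flute player in house 4.
The person with the cedar tree is in house 3 (clue 3).
Clue 2 places the person with the beech tree in house 4.
So house 1 gets fir for tree.
By clue 5, the person with the willow tree is in house 2.
From clue 9, the tennis player must be in house 3.
So house 5 gets ash for tree.
The only sport still possible for house 2 is lacrosse.
House 4's sport must be hockey (nothing else left).
By clue 4, the violin player is in house 1.
From clue 6, the trumpet player must be in house 2.
The only instrument still possible for house 3 is clarinet.
So: house 1 = fir/violin/badminton, house 2 = willow/trumpet/lacrosse, house 3 = cedar/clarinet/tennis, house 4 = beech/flute/hockey, house 5 = ash/piano/cricket.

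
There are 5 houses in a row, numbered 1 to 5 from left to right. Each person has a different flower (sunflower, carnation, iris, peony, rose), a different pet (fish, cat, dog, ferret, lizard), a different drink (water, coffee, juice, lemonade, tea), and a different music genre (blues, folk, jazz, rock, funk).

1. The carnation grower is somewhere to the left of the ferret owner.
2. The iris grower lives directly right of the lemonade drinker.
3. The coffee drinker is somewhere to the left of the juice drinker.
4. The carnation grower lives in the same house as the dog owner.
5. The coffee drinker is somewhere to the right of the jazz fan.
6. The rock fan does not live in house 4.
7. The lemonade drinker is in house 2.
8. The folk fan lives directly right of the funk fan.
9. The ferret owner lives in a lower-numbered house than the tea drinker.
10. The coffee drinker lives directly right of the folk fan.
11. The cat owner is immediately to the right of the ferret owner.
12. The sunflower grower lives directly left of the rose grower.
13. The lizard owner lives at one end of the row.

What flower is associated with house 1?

carnation

From clue 7, the lemonade drinker must be in house 2.
So house 1 gets water for drink.
Clue 2: the iris grower is in house 3.
That leaves blues as the music genre for house 4.
The only music genre still possible for house 5 is rock.
The carnation grower is narrowed to house 1 or 2; consider each.
Placing it in house 2 leads to a contradiction, so it's in house 1.
The dog owner is in house 1 (clue 4).
House 5's pet must be lizard (nothing else left).
The rose grower is in house 5 (clue 12).
House 2's flower must be peony (nothing else left).
House 4's flower must be sunflower (nothing else left).
The cat owner is narrowed to house 3 or 4; consider each.
Placing it in house 4 leads to a contradiction, so it's in house 3.
By clue 11, the ferret owner is in house 2.
House 4 pet: only fish fits.
The coffee drinker is narrowed to house 3 or 4; consider each.
Placing it in house 3 leads to a contradiction, so it's in house 4.
From clue 3, the juice drinker must be in house 5.
By clue 10, the folk fan is in house 3.
House 3's drink must be tea (nothing else left).
By clue 8, the funk fan is in house 2.
The only music genre still possible for house 1 is jazz.
So: house 1 = carnation/dog/water/jazz, house 2 = peony/ferret/lemonade/funk, house 3 = iris/cat/tea/folk, house 4 = sunflower/fish/coffee/blues, house 5 = rose/lizard/juice/rock.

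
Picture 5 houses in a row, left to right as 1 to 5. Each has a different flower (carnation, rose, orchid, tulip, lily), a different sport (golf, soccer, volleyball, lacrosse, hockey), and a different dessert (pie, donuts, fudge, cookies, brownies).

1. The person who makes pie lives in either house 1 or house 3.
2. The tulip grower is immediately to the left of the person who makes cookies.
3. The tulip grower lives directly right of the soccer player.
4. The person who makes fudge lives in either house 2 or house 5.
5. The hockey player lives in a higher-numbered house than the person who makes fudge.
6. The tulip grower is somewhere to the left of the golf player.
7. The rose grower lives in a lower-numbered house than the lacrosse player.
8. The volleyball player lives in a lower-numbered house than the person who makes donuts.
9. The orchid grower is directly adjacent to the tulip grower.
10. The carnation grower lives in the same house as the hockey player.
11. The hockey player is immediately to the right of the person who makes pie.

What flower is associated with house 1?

rose

The person who makes fudge is in house 2 (clue 5).
From clue 11, the hockey player must be in house 4.
Clue 11: the person who makes pie is in house 3.
That leaves brownies as the dessert for house 1.
By clue 6, the golf player is in house 5.
Clue 10 places the carnation grower in house 4.
House 3 flower: only tulip fits.
The only sport still possible for house 1 is volleyball.
From clue 2, the person who makes cookies must be in house 4.
Clue 3 places the soccer player in house 2.
From clue 9, the orchid grower must be in house 2.
House 5's flower must be lily (nothing else left).
House 3's sport must be lacrosse (nothing else left).
So house 5 gets donuts for dessert.
The only flower still possible for house 1 is rose.
So: house 1 = rose/volleyball/brownies, house 2 = orchid/soccer/fudge, house 3 = tulip/lacrosse/pie, house 4 = carnation/hockey/cookies, house 5 = lily/golf/donuts.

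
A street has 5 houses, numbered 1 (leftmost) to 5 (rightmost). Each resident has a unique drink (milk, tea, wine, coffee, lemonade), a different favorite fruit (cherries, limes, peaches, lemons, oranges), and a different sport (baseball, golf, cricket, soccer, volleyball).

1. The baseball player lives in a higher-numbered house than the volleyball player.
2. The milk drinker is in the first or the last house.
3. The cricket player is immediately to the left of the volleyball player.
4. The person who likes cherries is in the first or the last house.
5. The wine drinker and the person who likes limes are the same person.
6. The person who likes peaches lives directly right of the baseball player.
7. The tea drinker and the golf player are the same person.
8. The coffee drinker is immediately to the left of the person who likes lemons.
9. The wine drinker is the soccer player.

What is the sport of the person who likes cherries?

cricket

The milk drinker is narrowed to house 1 or 5; consider each.
Placing it in house 5 leads to a contradiction, so it's in house 1.
That leaves cricket as the sport for house 1.
Clue 3 places the volleyball player in house 2.
The only favorite fruit still possible for house 2 is oranges.
The only favorite fruit still possible for house 1 is cherries.
The person who likes peaches is narrowed to house 4 or 5; consider each.
Placing it in house 5 leads to a contradiction, so it's in house 4.
From clue 6, the baseball player must be in house 3.
From clue 9, the wine drinker must be in house 5.
From clue 9, the soccer player must be in house 5.
House 3 drink: only lemonade fits.
The only sport still possible for house 4 is golf.
From clue 5, the person who likes limes must be in house 5.
That leaves coffee as the drink for house 2.
House 4's drink must be tea (nothing else left).
So house 3 gets lemons for favorite fruit.
So: house 1 = milk/cherries/cricket, house 2 = coffee/oranges/volleyball, house 3 = lemonade/lemons/baseball, house 4 = tea/peaches/golf, house 5 = wine/limes/soccer.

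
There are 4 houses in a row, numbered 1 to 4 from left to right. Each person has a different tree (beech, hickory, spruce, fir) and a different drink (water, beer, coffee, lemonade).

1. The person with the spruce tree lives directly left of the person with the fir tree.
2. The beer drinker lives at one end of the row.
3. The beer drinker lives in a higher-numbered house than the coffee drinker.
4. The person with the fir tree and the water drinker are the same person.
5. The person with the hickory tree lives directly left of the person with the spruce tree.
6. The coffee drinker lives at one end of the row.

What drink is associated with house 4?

Clue 3 places the beer drinker in house 4.
From clue 6, the coffee drinker must be in house 1.
The person with the fir tree is in house 3 (clue 4).
Clue 4: the water drinker is in house 3.
So house 4 gets beech for tree.
That leaves lemonade as the drink for house 2.
From clue 5, the person with the hickory tree must be in house 1.
House 2's tree must be spruce (nothing else left).
So: house 1 = hickory/coffee, house 2 = spruce/lemonade, house 3 = fir/water, house 4 = beech/beer.

beer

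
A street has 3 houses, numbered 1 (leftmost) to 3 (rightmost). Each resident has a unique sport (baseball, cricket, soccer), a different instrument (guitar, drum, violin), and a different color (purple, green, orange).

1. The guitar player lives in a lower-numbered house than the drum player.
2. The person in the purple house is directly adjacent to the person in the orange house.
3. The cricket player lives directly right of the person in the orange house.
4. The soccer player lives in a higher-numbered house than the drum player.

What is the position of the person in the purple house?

Clue 4 places the soccer player in house 3.
By clue 4, the drum player is in house 2.
House 1's sport must be baseball (nothing else left).
House 2 sport: only cricket fits.
So house 3 gets violin for instrument.
Clue 3: the person in the orange house is in house 1.
So house 1 gets guitar for instrument.
The person in the purple house is in house 2 (clue 2).
So house 3 gets green for color.
So: house 1 = baseball/guitar/orange, house 2 = cricket/drum/purple, house 3 = soccer/violin/green.

2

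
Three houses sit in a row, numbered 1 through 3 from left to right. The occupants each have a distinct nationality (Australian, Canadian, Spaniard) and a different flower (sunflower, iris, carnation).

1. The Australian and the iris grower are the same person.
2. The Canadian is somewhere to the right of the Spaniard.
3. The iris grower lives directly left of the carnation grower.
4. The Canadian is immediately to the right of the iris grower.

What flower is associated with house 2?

That leaves Canadian as the nationality for house 3.
The iris grower is in house 2 (clue 4).
House 1 flower: only sunflower fits.
That leaves carnation as the flower for house 3.
Clue 1: the Australian is in house 2.
The only nationality still possible for house 1 is Spaniard.
So: house 1 = Spaniard/sunflower, house 2 = Australian/iris, house 3 = Canadian/carnation.

iris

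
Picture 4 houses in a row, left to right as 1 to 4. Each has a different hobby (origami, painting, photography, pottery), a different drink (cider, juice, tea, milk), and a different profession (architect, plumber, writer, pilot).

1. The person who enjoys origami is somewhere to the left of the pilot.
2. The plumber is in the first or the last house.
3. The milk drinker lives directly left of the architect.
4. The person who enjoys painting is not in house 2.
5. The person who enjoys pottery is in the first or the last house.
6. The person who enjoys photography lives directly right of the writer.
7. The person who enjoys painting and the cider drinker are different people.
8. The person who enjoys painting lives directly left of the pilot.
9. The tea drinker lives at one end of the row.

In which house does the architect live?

2

The person who enjoys painting is narrowed to house 1 or 3; consider each.
Placing it in house 1 leads to a contradiction, so it's in house 3.
By clue 8, the pilot is in house 4.
The only drink still possible for house 3 is juice.
House 1 profession: only plumber fits.
So house 2 gets architect for profession.
House 3's profession must be writer (nothing else left).
By clue 3, the milk drinker is in house 1.
Clue 6: the person who enjoys photography is in house 4.
So house 1 gets pottery for hobby.
House 2 hobby: only origami fits.
So house 2 gets cider for drink.
House 4's drink must be tea (nothing else left).
So: house 1 = pottery/milk/plumber, house 2 = origami/cider/architect, house 3 = painting/juice/writer, house 4 = photography/tea/pilot.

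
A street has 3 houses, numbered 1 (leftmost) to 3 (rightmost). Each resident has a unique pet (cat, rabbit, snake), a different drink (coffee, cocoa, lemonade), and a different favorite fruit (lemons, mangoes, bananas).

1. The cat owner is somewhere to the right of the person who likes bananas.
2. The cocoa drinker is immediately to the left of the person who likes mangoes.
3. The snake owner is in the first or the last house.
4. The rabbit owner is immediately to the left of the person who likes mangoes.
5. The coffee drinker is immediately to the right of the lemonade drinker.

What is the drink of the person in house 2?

That leaves coffee as the drink for house 3.
By clue 5, the lemonade drinker is in house 2.
House 1's drink must be cocoa (nothing else left).
By clue 2, the person who likes mangoes is in house 2.
Clue 4: the rabbit owner is in house 1.
House 2's pet must be cat (nothing else left).
The only pet still possible for house 3 is snake.
House 1's favorite fruit must be bananas (nothing else left).
So house 3 gets lemons for favorite fruit.
So: house 1 = rabbit/cocoa/bananas, house 2 = cat/lemonade/mangoes, house 3 = snake/coffee/lemons.

lemonade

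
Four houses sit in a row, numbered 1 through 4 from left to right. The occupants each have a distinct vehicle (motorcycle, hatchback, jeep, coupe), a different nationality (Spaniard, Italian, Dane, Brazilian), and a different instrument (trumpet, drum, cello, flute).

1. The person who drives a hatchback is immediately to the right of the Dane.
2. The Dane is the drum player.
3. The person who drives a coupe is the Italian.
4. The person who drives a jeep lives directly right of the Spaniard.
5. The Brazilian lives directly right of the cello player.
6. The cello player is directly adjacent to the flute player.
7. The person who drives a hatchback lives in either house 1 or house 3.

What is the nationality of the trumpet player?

Italian

The person who drives a hatchback is in house 3 (clue 7).
Clue 1: the Dane is in house 2.
From clue 2, the drum player must be in house 2.
By clue 5, the Brazilian is in house 4.
Clue 5 places the cello player in house 3.
The flute player is in house 4 (clue 6).
So house 3 gets Spaniard for nationality.
So house 1 gets trumpet for instrument.
From clue 3, the person who drives a coupe must be in house 1.
From clue 4, the person who drives a jeep must be in house 4.
So house 2 gets motorcycle for vehicle.
The only nationality still possible for house 1 is Italian.
So: house 1 = coupe/Italian/trumpet, house 2 = motorcycle/Dane/drum, house 3 = hatchback/Spaniard/cello, house 4 = jeep/Brazilian/flute.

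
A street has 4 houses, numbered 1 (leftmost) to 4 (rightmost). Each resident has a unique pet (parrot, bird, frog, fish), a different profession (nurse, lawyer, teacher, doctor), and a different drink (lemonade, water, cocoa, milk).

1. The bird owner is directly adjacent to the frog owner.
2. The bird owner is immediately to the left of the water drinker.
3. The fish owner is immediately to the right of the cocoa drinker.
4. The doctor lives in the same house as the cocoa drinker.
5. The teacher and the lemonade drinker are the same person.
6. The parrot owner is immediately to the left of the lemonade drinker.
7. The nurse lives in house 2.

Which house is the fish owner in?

4

By clue 7, the nurse is in house 2.
The fish owner is narrowed to house 2 or 4; consider each.
Placing it in house 2 leads to a contradiction, so it's in house 4.
Clue 3: the cocoa drinker is in house 3.
Clue 4: the doctor is in house 3.
So house 1 gets lawyer for profession.
House 4's profession must be teacher (nothing else left).
The only drink still possible for house 1 is milk.
So house 2 gets water for drink.
That leaves lemonade as the drink for house 4.
Clue 2 places the bird owner in house 1.
Clue 6 places the parrot owner in house 3.
House 2's pet must be frog (nothing else left).
So: house 1 = bird/lawyer/milk, house 2 = frog/nurse/water, house 3 = parrot/doctor/cocoa, house 4 = fish/teacher/lemonade.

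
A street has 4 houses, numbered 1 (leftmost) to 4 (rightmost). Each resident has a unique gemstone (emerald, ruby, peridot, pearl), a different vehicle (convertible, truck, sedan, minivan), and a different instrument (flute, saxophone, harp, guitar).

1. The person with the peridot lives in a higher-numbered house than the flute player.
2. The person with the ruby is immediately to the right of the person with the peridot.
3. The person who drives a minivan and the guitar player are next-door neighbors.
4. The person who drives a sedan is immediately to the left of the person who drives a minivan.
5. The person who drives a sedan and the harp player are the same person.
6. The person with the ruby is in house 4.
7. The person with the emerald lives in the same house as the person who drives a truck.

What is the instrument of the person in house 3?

saxophone

The person with the ruby is in house 4 (clue 6).
From clue 2, the person with the peridot must be in house 3.
The person with the emerald is narrowed to house 1 or 2; consider each.
Placing it in house 2 leads to a contradiction, so it's in house 1.
By clue 7, the person who drives a truck is in house 1.
That leaves pearl as the gemstone for house 2.
The person who drives a minivan is narrowed to house 3 or 4; consider each.
Placing it in house 4 leads to a contradiction, so it's in house 3.
The person who drives a sedan is in house 2 (clue 4).
By clue 5, the harp player is in house 2.
That leaves convertible as the vehicle for house 4.
The only instrument still possible for house 3 is saxophone.
So house 4 gets guitar for instrument.
That leaves flute as the instrument for house 1.
So: house 1 = emerald/truck/flute, house 2 = pearl/sedan/harp, house 3 = peridot/minivan/saxophone, house 4 = ruby/convertible/guitar.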